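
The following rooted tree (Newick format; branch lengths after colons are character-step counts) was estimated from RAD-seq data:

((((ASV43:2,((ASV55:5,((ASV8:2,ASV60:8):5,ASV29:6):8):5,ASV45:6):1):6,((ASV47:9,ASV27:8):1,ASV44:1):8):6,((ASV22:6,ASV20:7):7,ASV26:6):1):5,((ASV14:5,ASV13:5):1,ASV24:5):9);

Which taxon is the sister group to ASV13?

ASV13 attaches to the tree at the node subtending (ASV14,ASV13).
The other lineage descending from that same node — the sister group — is the single tip ASV14.

ASV14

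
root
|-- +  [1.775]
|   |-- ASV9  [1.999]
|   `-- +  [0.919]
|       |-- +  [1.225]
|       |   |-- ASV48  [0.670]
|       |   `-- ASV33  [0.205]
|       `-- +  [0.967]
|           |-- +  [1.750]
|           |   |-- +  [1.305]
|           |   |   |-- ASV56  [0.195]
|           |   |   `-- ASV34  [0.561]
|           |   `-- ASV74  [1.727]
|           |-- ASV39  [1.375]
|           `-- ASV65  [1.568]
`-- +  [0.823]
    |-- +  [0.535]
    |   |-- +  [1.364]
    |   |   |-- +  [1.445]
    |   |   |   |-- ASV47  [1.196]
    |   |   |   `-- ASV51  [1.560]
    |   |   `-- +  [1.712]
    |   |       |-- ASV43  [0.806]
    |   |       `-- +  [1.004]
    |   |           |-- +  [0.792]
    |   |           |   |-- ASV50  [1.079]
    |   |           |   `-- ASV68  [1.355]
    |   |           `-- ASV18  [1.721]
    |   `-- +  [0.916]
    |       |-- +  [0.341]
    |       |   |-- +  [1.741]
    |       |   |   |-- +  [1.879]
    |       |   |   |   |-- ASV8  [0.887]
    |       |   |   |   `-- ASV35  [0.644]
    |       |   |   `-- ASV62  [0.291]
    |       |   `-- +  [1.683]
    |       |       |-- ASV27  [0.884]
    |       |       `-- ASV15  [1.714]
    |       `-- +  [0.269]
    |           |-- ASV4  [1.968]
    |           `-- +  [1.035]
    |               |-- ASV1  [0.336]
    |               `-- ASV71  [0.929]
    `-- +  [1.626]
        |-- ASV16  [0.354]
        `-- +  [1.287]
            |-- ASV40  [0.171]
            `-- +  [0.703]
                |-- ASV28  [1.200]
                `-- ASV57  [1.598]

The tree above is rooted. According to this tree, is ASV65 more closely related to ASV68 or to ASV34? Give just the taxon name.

The MRCA of ASV65 and ASV34 subtends (((ASV56,ASV34),ASV74),ASV39,ASV65) (5 taxa).
The MRCA of ASV65 and ASV68 is the root, subtending the entire tree (26 taxa).
The first is nested inside the second, so ASV65 shares a more recent common ancestor with ASV34.

ASV34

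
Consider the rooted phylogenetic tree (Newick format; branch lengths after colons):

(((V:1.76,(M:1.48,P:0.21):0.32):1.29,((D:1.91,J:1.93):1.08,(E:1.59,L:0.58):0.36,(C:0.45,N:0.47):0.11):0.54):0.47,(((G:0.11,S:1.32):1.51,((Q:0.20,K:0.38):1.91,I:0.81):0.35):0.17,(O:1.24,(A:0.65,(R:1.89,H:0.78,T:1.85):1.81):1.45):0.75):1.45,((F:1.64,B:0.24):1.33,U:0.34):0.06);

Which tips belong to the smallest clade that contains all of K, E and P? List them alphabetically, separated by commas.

Tracing K: it sits inside (Q,K).
Tracing E: it sits inside (E,L).
Tracing P: it sits inside (M,P).
The smallest clade enclosing all 3 is the whole tree (their MRCA is the root), so the answer is all 22 tips in alphabetical order.

A, B, C, D, E, F, G, H, I, J, K, L, M, N, O, P, Q, R, S, T, U, V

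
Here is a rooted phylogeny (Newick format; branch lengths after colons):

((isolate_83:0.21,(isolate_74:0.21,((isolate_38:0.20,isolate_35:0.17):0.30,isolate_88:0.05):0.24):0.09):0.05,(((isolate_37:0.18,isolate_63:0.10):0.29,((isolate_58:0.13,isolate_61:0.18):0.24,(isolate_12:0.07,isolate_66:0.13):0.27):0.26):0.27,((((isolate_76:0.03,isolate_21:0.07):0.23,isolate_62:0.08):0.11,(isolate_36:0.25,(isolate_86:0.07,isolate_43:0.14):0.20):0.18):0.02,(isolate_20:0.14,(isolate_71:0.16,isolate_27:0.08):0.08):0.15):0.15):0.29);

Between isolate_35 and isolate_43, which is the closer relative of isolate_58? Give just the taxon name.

isolate_43

The MRCA of isolate_58 and isolate_43 subtends (((isolate_37,isolate_63),((isolate_58,isolate_61),(isolate_12,isolate_66))),((((isolate_76,isolate_21),isolate_62),(isolate_36,(isolate_86,isolate_43))),(isolate_20,(isolate_71,isolate_27)))) (15 taxa).
The MRCA of isolate_58 and isolate_35 is the root, subtending the entire tree (20 taxa).
The first is nested inside the second, so isolate_58 shares a more recent common ancestor with isolate_43.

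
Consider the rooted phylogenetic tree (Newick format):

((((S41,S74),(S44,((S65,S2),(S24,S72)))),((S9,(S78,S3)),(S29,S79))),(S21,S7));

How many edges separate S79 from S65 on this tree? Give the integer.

The MRCA of S79 and S65 is the node subtending (((S41,S74),(S44,((S65,S2),(S24,S72)))),((S9,(S78,S3)),(S29,S79))).
From S79 up to that node: 3 branches. From S65 up to the same node: 5 branches. Total: 3 + 5 = 8.

8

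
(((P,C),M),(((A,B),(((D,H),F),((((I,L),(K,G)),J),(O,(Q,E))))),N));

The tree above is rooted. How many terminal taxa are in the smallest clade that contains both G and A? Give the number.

13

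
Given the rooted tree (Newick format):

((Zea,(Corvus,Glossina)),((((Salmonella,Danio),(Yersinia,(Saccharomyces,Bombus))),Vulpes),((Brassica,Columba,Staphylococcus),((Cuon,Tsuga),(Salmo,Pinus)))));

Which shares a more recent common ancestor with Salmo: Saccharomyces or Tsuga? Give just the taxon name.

The MRCA of Salmo and Tsuga subtends ((Cuon,Tsuga),(Salmo,Pinus)) (4 taxa).
The MRCA of Salmo and Saccharomyces subtends ((((Salmonella,Danio),(Yersinia,(Saccharomyces,Bombus))),Vulpes),((Brassica,Columba,Staphylococcus),((Cuon,Tsuga),(Salmo,Pinus)))) (13 taxa).
The first is nested inside the second, so Salmo shares a more recent common ancestor with Tsuga.

Tsuga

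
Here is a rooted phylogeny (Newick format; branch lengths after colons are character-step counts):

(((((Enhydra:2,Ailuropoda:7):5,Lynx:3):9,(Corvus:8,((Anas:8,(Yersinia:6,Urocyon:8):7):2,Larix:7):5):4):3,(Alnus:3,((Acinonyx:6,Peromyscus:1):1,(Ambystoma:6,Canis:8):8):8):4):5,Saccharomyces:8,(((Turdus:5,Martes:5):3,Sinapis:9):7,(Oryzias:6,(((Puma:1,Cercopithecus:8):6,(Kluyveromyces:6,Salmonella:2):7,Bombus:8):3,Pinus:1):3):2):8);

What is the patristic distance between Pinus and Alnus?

26

The path runs Pinus → … → MRCA → … → Alnus; the MRCA is the root of the tree.
Branch lengths along that path: 1 + 3 + 2 + 8 + 5 + 4 + 3 = 26.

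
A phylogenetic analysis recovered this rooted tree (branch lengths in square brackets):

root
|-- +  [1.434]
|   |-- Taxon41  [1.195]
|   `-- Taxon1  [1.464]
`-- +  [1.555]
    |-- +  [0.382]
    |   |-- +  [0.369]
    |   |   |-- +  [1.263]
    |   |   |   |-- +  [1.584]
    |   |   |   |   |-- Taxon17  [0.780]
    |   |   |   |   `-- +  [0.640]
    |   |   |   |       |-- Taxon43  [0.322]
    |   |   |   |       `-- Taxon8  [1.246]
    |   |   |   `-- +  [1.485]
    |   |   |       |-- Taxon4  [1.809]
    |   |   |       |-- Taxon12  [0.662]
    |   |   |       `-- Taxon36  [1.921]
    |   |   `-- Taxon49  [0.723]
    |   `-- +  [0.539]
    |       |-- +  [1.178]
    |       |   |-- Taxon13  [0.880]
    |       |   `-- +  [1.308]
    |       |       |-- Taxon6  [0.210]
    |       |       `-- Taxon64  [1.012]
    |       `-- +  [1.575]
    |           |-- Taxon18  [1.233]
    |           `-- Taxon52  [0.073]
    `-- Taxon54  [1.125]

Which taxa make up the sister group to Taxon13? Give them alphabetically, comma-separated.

Taxon6, Taxon64

Taxon13 attaches to the tree at the node subtending (Taxon13,(Taxon6,Taxon64)).
The other lineage descending from that same node — the sister group — is (Taxon6,Taxon64); its 2 tips in alphabetical order are the answer.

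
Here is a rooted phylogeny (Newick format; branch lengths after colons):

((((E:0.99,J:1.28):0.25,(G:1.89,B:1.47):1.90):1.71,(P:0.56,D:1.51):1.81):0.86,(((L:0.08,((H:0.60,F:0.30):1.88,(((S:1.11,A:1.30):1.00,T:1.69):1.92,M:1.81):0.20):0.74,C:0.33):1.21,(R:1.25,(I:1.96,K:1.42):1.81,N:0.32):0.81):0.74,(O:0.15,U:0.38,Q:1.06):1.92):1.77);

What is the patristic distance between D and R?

8.75

The path runs D → … → MRCA → … → R; the MRCA is the root of the tree.
Branch lengths along that path: 1.51 + 1.81 + 0.86 + 1.77 + 0.74 + 0.81 + 1.25 = 8.75.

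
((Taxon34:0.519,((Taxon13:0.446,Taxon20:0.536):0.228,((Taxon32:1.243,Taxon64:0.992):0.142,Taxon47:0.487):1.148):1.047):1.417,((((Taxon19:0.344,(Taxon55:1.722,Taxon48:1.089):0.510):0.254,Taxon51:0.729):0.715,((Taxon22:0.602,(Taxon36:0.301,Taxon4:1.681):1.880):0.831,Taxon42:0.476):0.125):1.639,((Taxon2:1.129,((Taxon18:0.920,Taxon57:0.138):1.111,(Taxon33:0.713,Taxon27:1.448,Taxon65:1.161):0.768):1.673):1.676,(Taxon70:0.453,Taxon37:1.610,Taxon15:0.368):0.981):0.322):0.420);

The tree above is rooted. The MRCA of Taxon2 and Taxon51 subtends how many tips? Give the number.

The MRCA of Taxon2 and Taxon51 is the node subtending ((((Taxon19,(Taxon55,Taxon48)),Taxon51),((Taxon22,(Taxon36,Taxon4)),Taxon42)),((Taxon2,((Taxon18,Taxon57),(Taxon33,Taxon27,Taxon65))),(Taxon70,Taxon37,Taxon15))).
That clade contains 17 terminal taxa: Taxon15, Taxon18, Taxon19, Taxon2, Taxon22, Taxon27, Taxon33, Taxon36, Taxon37, Taxon4, Taxon42, Taxon48, Taxon51, Taxon55, Taxon57, Taxon65, Taxon70.

17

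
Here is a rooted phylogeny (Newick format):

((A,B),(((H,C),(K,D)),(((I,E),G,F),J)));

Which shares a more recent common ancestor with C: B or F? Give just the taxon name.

F

The MRCA of C and F subtends (((H,C),(K,D)),(((I,E),G,F),J)) (9 taxa).
The MRCA of C and B is the root, subtending the entire tree (11 taxa).
The first is nested inside the second, so C shares a more recent common ancestor with F.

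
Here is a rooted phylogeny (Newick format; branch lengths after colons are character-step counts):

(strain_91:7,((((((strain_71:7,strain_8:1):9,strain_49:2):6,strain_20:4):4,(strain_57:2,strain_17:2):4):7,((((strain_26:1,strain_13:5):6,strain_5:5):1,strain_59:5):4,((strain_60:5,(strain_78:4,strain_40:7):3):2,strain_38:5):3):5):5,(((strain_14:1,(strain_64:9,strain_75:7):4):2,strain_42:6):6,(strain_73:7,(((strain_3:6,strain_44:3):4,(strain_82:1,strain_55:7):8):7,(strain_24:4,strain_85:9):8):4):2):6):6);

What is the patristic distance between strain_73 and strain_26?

37

The path runs strain_73 → … → MRCA → … → strain_26; the MRCA is the node subtending ((((((strain_71,strain_8),strain_49),strain_20),(strain_57,strain_17)),((((strain_26,strain_13),strain_5),strain_59),((strain_60,(strain_78,strain_40)),strain_38))),(((strain_14,(strain_64,strain_75)),strain_42),(strain_73,(((strain_3,strain_44),(strain_82,strain_55)),(strain_24,strain_85))))).
Branch lengths along that path: 7 + 2 + 6 + 5 + 5 + 4 + 1 + 6 + 1 = 37.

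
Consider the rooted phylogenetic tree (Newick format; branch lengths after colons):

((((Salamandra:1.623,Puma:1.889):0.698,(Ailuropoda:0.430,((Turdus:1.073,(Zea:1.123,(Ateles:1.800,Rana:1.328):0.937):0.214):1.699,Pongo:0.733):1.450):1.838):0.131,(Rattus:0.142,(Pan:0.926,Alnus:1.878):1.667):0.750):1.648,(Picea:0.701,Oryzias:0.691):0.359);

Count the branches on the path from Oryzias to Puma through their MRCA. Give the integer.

6

The MRCA of Oryzias and Puma is the root of the tree.
From Oryzias up to that node: 2 branches. From Puma up to the same node: 4 branches. Total: 2 + 4 = 6.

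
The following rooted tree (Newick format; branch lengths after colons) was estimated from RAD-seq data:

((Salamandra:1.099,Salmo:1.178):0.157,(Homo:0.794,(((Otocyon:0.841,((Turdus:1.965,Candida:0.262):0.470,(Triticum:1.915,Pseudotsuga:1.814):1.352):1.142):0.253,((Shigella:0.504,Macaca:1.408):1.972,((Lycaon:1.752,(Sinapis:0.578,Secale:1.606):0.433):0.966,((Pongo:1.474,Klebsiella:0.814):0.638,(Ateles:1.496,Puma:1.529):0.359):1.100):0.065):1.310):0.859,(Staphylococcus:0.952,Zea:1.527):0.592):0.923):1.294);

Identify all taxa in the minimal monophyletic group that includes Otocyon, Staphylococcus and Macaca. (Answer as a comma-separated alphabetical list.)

Tracing Otocyon: it sits inside (Otocyon,((Turdus,Candida),(Triticum,Pseudotsuga))).
Tracing Staphylococcus: it sits inside (Staphylococcus,Zea).
Tracing Macaca: it sits inside (Shigella,Macaca).
The smallest clade enclosing all 3 is (((Otocyon,((Turdus,Candida),(Triticum,Pseudotsuga))),((Shigella,Macaca),((Lycaon,(Sinapis,Secale)),((Pongo,Klebsiella),(Ateles,Puma))))),(Staphylococcus,Zea)); the answer is its 16 terminal taxa in alphabetical order.

Ateles, Candida, Klebsiella, Lycaon, Macaca, Otocyon, Pongo, Pseudotsuga, Puma, Secale, Shigella, Sinapis, Staphylococcus, Triticum, Turdus, Zea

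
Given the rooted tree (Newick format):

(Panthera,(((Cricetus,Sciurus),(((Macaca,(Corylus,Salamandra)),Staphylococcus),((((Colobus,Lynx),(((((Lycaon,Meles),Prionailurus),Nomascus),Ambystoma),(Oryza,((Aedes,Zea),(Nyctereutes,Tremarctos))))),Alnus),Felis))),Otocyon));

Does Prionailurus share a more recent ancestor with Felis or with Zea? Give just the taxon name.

Zea

The MRCA of Prionailurus and Zea subtends (((((Lycaon,Meles),Prionailurus),Nomascus),Ambystoma),(Oryza,((Aedes,Zea),(Nyctereutes,Tremarctos)))) (10 taxa).
The MRCA of Prionailurus and Felis subtends ((((Colobus,Lynx),(((((Lycaon,Meles),Prionailurus),Nomascus),Ambystoma),(Oryza,((Aedes,Zea),(Nyctereutes,Tremarctos))))),Alnus),Felis) (14 taxa).
The first is nested inside the second, so Prionailurus shares a more recent common ancestor with Zea.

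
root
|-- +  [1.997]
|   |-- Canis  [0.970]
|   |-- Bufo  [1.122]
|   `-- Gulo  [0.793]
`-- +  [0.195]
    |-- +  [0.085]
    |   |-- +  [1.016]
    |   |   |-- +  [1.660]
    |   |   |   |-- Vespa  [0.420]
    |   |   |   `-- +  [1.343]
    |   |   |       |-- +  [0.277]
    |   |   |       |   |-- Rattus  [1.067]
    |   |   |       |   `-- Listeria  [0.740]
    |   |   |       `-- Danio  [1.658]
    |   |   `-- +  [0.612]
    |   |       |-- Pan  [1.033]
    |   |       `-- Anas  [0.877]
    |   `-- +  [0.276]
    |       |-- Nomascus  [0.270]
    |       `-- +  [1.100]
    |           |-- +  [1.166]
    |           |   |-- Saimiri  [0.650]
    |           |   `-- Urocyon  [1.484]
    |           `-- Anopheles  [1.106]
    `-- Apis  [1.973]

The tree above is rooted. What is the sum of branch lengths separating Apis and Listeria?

7.094

The path runs Apis → … → MRCA → … → Listeria; the MRCA is the node subtending ((((Vespa,((Rattus,Listeria),Danio)),(Pan,Anas)),(Nomascus,((Saimiri,Urocyon),Anopheles))),Apis).
Branch lengths along that path: 1.973 + 0.085 + 1.016 + 1.660 + 1.343 + 0.277 + 0.740 = 7.094.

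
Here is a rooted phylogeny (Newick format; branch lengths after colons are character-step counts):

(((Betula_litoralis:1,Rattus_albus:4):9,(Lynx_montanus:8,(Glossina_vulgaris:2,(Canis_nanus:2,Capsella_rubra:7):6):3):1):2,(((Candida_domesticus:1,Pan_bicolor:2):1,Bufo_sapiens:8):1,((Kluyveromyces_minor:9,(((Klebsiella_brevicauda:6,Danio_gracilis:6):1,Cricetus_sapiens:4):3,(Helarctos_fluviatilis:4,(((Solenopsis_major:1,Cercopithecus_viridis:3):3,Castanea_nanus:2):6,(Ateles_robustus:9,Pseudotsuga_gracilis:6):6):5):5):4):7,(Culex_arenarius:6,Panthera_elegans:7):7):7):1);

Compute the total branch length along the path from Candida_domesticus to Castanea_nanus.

The path runs Candida_domesticus → … → MRCA → … → Castanea_nanus; the MRCA is the node subtending (((Candida_domesticus,Pan_bicolor),Bufo_sapiens),((Kluyveromyces_minor,(((Klebsiella_brevicauda,Danio_gracilis),Cricetus_sapiens),(Helarctos_fluviatilis,(((Solenopsis_major,Cercopithecus_viridis),Castanea_nanus),(Ateles_robustus,Pseudotsuga_gracilis))))),(Culex_arenarius,Panthera_elegans))).
Branch lengths along that path: 1 + 1 + 1 + 7 + 7 + 4 + 5 + 5 + 6 + 2 = 39.

39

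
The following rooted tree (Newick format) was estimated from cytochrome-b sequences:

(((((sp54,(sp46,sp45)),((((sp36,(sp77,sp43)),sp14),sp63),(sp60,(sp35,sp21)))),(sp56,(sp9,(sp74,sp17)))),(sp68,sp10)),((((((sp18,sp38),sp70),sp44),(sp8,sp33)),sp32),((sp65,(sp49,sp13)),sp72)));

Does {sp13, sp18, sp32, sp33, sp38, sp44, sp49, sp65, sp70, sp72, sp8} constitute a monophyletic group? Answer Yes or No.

The most recent common ancestor of these taxa subtends ((((((sp18,sp38),sp70),sp44),(sp8,sp33)),sp32),((sp65,(sp49,sp13)),sp72)).
That clade has exactly 11 tips — every listed taxon and nothing else — so the group is monophyletic.

Yes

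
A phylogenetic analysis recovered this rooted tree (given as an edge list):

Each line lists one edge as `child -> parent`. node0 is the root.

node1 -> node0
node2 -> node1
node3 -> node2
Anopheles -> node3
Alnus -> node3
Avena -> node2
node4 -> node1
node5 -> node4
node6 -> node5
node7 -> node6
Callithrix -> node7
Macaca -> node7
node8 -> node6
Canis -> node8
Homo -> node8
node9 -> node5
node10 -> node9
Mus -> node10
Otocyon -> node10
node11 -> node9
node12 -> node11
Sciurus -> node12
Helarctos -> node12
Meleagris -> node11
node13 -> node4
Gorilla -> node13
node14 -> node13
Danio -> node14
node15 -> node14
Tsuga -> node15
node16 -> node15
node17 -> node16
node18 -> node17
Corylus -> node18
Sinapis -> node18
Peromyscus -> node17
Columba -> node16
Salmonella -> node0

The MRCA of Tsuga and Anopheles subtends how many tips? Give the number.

19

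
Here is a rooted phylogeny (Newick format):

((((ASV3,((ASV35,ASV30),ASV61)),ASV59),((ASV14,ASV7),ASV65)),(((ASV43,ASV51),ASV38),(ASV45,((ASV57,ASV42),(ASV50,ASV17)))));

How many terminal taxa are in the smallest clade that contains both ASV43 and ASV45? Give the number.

The MRCA of ASV43 and ASV45 is the node subtending (((ASV43,ASV51),ASV38),(ASV45,((ASV57,ASV42),(ASV50,ASV17)))).
That clade contains 8 terminal taxa: ASV17, ASV38, ASV42, ASV43, ASV45, ASV50, ASV51, ASV57.

8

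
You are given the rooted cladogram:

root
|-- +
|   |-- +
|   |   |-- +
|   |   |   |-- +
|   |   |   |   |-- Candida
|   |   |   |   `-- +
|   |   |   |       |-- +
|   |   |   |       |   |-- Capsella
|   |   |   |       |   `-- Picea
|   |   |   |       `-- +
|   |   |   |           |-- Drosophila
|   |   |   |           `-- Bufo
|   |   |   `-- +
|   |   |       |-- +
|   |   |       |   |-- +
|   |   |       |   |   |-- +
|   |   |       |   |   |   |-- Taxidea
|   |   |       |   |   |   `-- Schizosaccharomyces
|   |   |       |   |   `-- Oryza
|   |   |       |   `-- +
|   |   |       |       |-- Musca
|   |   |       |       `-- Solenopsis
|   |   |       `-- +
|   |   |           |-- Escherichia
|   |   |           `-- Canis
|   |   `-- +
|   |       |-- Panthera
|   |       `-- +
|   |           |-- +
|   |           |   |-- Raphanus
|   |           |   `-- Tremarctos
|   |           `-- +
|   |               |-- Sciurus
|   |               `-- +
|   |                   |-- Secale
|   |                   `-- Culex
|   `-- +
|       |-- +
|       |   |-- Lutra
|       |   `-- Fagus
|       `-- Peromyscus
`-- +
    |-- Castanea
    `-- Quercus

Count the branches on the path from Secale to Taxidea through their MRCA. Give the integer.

11

The MRCA of Secale and Taxidea is the node subtending (((Candida,((Capsella,Picea),(Drosophila,Bufo))),((((Taxidea,Schizosaccharomyces),Oryza),(Musca,Solenopsis)),(Escherichia,Canis))),(Panthera,((Raphanus,Tremarctos),(Sciurus,(Secale,Culex))))).
From Secale up to that node: 5 branches. From Taxidea up to the same node: 6 branches. Total: 5 + 6 = 11.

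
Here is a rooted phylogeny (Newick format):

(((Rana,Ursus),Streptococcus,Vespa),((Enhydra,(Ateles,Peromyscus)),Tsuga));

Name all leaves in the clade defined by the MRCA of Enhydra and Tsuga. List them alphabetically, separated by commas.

Tracing Enhydra: it sits inside (Enhydra,(Ateles,Peromyscus)).
Tracing Tsuga: it sits inside ((Enhydra,(Ateles,Peromyscus)),Tsuga).
The smallest clade enclosing both is ((Enhydra,(Ateles,Peromyscus)),Tsuga); the answer is its 4 terminal taxa in alphabetical order.

Ateles, Enhydra, Peromyscus, Tsuga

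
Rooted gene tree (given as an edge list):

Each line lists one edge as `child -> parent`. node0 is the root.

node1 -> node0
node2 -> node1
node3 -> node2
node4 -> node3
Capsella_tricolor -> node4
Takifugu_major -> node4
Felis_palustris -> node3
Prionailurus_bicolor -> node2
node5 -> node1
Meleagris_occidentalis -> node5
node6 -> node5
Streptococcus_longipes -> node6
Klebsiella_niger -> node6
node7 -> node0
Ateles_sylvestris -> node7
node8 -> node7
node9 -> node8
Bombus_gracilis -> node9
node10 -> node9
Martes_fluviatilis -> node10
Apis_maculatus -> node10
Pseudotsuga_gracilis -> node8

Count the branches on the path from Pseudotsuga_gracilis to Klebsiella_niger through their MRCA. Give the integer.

7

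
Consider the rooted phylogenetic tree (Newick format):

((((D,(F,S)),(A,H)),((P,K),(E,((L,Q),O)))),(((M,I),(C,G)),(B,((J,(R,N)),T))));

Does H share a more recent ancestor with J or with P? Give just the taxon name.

P

The MRCA of H and P subtends (((D,(F,S)),(A,H)),((P,K),(E,((L,Q),O)))) (11 taxa).
The MRCA of H and J is the root, subtending the entire tree (20 taxa).
The first is nested inside the second, so H shares a more recent common ancestor with P.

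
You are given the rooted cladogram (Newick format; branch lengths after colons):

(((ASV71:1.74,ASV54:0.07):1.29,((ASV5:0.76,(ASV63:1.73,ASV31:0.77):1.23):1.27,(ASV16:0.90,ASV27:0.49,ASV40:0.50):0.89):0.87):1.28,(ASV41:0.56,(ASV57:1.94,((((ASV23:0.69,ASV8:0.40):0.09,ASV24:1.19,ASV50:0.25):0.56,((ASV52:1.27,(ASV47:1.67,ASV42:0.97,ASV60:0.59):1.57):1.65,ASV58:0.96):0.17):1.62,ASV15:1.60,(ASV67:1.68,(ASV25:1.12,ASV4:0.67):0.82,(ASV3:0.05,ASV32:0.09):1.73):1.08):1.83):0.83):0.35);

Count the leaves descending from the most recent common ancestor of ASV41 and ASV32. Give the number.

17

The MRCA of ASV41 and ASV32 is the node subtending (ASV41,(ASV57,((((ASV23,ASV8),ASV24,ASV50),((ASV52,(ASV47,ASV42,ASV60)),ASV58)),ASV15,(ASV67,(ASV25,ASV4),(ASV3,ASV32))))).
That clade contains 17 terminal taxa: ASV15, ASV23, ASV24, ASV25, ASV3, ASV32, ASV4, ASV41, ASV42, ASV47, ASV50, ASV52, ASV57, ASV58, ASV60, ASV67, ASV8.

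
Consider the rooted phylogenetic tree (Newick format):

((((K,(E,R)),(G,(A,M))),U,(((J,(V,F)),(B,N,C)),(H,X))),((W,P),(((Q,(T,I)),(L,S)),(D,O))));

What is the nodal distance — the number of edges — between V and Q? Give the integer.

The MRCA of V and Q is the root of the tree.
From V up to that node: 6 branches. From Q up to the same node: 5 branches. Total: 6 + 5 = 11.

11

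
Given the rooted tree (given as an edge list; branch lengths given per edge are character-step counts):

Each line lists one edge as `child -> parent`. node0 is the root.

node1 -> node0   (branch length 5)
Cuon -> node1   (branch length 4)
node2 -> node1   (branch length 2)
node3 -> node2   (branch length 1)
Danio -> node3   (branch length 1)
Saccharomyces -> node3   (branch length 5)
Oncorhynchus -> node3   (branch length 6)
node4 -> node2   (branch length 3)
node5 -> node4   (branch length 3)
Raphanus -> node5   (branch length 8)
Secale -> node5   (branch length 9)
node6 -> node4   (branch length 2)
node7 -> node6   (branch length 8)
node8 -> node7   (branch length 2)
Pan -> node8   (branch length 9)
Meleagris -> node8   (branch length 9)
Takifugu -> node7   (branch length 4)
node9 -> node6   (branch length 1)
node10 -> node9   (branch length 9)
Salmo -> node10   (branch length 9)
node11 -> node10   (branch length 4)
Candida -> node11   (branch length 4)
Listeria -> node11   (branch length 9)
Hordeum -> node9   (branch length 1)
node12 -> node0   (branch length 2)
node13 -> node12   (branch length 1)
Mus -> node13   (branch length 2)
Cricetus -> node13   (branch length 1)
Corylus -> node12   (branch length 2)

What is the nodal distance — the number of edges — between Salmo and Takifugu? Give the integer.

The MRCA of Salmo and Takifugu is the node subtending (((Pan,Meleagris),Takifugu),((Salmo,(Candida,Listeria)),Hordeum)).
From Salmo up to that node: 3 branches. From Takifugu up to the same node: 2 branches. Total: 3 + 2 = 5.

5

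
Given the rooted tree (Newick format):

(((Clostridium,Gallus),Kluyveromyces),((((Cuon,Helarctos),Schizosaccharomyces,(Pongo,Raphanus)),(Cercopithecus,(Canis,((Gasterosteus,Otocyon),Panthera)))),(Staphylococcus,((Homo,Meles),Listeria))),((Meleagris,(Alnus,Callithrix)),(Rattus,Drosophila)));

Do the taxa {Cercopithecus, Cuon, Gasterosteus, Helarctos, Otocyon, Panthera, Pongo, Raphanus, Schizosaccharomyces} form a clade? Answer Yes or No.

No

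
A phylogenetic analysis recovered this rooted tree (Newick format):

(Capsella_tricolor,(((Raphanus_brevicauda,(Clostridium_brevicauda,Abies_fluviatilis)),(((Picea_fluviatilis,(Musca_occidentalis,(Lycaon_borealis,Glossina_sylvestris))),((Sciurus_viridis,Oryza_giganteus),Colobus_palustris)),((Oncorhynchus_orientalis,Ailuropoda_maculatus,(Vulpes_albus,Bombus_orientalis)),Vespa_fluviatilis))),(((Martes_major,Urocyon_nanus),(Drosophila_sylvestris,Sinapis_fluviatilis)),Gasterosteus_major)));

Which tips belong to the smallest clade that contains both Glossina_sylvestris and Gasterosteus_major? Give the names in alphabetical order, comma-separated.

Abies_fluviatilis, Ailuropoda_maculatus, Bombus_orientalis, Clostridium_brevicauda, Colobus_palustris, Drosophila_sylvestris, Gasterosteus_major, Glossina_sylvestris, Lycaon_borealis, Martes_major, Musca_occidentalis, Oncorhynchus_orientalis, Oryza_giganteus, Picea_fluviatilis, Raphanus_brevicauda, Sciurus_viridis, Sinapis_fluviatilis, Urocyon_nanus, Vespa_fluviatilis, Vulpes_albus

Tracing Glossina_sylvestris: it sits inside (Lycaon_borealis,Glossina_sylvestris).
Tracing Gasterosteus_major: it sits inside (((Martes_major,Urocyon_nanus),(Drosophila_sylvestris,Sinapis_fluviatilis)),Gasterosteus_major).
The smallest clade enclosing both is (((Raphanus_brevicauda,(Clostridium_brevicauda,Abies_fluviatilis)),(((Picea_fluviatilis,(Musca_occidentalis,(Lycaon_borealis,Glossina_sylvestris))),((Sciurus_viridis,Oryza_giganteus),Colobus_palustris)),((Oncorhynchus_orientalis,Ailuropoda_maculatus,(Vulpes_albus,Bombus_orientalis)),Vespa_fluviatilis))),(((Martes_major,Urocyon_nanus),(Drosophila_sylvestris,Sinapis_fluviatilis)),Gasterosteus_major)); the answer is its 20 terminal taxa in alphabetical order.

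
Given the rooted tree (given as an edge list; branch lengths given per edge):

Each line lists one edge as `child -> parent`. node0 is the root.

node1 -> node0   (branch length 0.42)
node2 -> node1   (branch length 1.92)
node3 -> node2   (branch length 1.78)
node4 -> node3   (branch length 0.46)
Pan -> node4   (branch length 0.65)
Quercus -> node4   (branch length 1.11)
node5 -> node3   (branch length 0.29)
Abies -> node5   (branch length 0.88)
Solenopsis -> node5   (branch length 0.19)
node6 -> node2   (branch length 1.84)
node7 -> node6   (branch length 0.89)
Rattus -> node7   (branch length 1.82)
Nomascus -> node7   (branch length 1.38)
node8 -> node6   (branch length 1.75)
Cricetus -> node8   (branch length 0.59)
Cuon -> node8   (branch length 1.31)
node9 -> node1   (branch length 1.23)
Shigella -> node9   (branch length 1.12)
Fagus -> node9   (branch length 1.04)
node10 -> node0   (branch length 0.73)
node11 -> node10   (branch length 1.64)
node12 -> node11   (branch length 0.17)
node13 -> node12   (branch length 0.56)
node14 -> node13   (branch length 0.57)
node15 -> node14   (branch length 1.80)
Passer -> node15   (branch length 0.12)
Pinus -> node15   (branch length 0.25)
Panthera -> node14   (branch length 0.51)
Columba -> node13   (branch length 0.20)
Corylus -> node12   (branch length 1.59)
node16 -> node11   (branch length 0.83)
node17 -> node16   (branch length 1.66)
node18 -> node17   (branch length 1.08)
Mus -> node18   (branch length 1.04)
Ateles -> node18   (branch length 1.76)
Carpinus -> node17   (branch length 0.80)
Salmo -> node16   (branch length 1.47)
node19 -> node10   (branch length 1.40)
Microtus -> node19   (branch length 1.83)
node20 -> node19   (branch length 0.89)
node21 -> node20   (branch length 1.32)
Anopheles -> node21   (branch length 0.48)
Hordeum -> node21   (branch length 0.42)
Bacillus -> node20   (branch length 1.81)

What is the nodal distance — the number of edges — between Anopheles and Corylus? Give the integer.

7

The MRCA of Anopheles and Corylus is the node subtending ((((((Passer,Pinus),Panthera),Columba),Corylus),(((Mus,Ateles),Carpinus),Salmo)),(Microtus,((Anopheles,Hordeum),Bacillus))).
From Anopheles up to that node: 4 branches. From Corylus up to the same node: 3 branches. Total: 4 + 3 = 7.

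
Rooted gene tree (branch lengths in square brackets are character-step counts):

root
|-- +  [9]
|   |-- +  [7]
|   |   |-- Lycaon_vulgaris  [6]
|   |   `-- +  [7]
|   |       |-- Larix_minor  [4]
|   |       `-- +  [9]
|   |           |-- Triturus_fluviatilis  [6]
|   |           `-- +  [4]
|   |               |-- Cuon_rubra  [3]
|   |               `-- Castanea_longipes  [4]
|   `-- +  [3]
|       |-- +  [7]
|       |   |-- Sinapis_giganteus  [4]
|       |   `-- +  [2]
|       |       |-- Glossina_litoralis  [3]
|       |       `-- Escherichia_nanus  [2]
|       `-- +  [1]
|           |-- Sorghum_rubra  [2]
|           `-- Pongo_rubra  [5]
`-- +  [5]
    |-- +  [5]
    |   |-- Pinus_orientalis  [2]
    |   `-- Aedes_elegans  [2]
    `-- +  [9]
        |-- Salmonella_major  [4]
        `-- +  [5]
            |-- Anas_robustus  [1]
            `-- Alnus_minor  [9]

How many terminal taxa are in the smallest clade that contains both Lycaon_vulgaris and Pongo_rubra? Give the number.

10

The MRCA of Lycaon_vulgaris and Pongo_rubra is the node subtending ((Lycaon_vulgaris,(Larix_minor,(Triturus_fluviatilis,(Cuon_rubra,Castanea_longipes)))),((Sinapis_giganteus,(Glossina_litoralis,Escherichia_nanus)),(Sorghum_rubra,Pongo_rubra))).
That clade contains 10 terminal taxa: Castanea_longipes, Cuon_rubra, Escherichia_nanus, Glossina_litoralis, Larix_minor, Lycaon_vulgaris, Pongo_rubra, Sinapis_giganteus, Sorghum_rubra, Triturus_fluviatilis.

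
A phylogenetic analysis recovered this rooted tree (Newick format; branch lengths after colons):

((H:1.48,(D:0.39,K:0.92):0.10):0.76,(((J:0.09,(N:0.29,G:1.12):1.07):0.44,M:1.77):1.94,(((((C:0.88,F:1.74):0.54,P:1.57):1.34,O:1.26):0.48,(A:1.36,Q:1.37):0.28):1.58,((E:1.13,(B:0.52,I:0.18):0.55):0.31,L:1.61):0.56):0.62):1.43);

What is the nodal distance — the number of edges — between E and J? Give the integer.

7

The MRCA of E and J is the node subtending (((J,(N,G)),M),(((((C,F),P),O),(A,Q)),((E,(B,I)),L))).
From E up to that node: 4 branches. From J up to the same node: 3 branches. Total: 4 + 3 = 7.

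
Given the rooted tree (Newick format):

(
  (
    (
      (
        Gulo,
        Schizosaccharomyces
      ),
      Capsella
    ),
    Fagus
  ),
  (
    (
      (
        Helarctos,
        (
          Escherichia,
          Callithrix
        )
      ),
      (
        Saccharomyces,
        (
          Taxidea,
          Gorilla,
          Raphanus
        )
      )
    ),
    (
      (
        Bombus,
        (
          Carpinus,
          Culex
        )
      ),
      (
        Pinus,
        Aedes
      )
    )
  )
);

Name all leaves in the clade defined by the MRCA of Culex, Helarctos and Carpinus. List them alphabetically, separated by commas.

Aedes, Bombus, Callithrix, Carpinus, Culex, Escherichia, Gorilla, Helarctos, Pinus, Raphanus, Saccharomyces, Taxidea

Tracing Culex: it sits inside (Carpinus,Culex).
Tracing Helarctos: it sits inside (Helarctos,(Escherichia,Callithrix)).
Tracing Carpinus: it sits inside (Carpinus,Culex).
The smallest clade enclosing all 3 is (((Helarctos,(Escherichia,Callithrix)),(Saccharomyces,(Taxidea,Gorilla,Raphanus))),((Bombus,(Carpinus,Culex)),(Pinus,Aedes))); the answer is its 12 terminal taxa in alphabetical order.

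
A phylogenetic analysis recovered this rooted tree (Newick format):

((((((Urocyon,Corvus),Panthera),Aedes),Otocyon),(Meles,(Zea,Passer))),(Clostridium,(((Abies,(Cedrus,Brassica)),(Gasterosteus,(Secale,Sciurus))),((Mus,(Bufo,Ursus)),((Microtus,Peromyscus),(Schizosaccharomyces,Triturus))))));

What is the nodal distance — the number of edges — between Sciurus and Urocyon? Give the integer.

12

The MRCA of Sciurus and Urocyon is the root of the tree.
From Sciurus up to that node: 6 branches. From Urocyon up to the same node: 6 branches. Total: 6 + 6 = 12.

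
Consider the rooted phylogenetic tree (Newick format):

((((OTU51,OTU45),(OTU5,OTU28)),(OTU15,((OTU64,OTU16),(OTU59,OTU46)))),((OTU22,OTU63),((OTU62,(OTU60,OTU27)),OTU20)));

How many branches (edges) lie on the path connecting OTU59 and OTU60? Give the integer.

10

The MRCA of OTU59 and OTU60 is the root of the tree.
From OTU59 up to that node: 5 branches. From OTU60 up to the same node: 5 branches. Total: 5 + 5 = 10.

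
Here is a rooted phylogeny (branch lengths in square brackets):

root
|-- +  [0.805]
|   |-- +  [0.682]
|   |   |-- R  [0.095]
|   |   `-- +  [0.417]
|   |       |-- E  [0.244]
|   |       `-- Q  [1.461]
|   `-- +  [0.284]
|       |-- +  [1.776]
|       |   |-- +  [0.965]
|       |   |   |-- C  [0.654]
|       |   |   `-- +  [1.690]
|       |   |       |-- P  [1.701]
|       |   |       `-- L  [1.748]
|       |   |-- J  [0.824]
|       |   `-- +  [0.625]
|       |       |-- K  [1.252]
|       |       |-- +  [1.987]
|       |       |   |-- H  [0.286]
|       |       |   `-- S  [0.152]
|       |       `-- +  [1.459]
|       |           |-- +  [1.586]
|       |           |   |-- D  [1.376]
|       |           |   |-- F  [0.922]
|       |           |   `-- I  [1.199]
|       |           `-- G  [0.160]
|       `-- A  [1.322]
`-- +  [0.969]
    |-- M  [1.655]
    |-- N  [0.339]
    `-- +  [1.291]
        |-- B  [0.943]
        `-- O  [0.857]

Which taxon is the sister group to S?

H

S attaches to the tree at the node subtending (H,S).
The other lineage descending from that same node — the sister group — is the single tip H.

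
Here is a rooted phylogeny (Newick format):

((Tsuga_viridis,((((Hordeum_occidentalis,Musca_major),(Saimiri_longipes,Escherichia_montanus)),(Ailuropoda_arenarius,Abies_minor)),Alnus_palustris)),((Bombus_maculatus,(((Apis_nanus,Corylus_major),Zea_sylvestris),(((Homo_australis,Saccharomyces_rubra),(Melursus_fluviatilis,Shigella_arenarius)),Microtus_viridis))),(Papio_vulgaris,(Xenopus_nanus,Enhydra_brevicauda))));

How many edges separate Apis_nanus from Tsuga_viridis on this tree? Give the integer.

The MRCA of Apis_nanus and Tsuga_viridis is the root of the tree.
From Apis_nanus up to that node: 6 branches. From Tsuga_viridis up to the same node: 2 branches. Total: 6 + 2 = 8.

8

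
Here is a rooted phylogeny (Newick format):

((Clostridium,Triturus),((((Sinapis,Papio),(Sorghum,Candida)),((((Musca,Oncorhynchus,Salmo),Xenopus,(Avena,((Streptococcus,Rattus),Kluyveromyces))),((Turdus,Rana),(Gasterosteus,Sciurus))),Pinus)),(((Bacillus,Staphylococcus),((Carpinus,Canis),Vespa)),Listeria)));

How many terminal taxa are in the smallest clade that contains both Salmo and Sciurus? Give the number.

The MRCA of Salmo and Sciurus is the node subtending (((Musca,Oncorhynchus,Salmo),Xenopus,(Avena,((Streptococcus,Rattus),Kluyveromyces))),((Turdus,Rana),(Gasterosteus,Sciurus))).
That clade contains 12 terminal taxa: Avena, Gasterosteus, Kluyveromyces, Musca, Oncorhynchus, Rana, Rattus, Salmo, Sciurus, Streptococcus, Turdus, Xenopus.

12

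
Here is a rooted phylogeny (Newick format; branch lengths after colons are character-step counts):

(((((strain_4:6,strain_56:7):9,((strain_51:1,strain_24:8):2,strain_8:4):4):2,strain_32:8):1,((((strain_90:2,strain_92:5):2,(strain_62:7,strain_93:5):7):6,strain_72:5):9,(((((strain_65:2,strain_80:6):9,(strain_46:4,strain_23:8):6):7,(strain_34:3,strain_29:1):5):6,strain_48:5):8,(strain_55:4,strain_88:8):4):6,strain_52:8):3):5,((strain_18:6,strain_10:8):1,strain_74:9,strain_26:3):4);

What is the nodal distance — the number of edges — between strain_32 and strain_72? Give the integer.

The MRCA of strain_32 and strain_72 is the node subtending ((((strain_4,strain_56),((strain_51,strain_24),strain_8)),strain_32),((((strain_90,strain_92),(strain_62,strain_93)),strain_72),(((((strain_65,strain_80),(strain_46,strain_23)),(strain_34,strain_29)),strain_48),(strain_55,strain_88)),strain_52)).
From strain_32 up to that node: 2 branches. From strain_72 up to the same node: 3 branches. Total: 2 + 3 = 5.

5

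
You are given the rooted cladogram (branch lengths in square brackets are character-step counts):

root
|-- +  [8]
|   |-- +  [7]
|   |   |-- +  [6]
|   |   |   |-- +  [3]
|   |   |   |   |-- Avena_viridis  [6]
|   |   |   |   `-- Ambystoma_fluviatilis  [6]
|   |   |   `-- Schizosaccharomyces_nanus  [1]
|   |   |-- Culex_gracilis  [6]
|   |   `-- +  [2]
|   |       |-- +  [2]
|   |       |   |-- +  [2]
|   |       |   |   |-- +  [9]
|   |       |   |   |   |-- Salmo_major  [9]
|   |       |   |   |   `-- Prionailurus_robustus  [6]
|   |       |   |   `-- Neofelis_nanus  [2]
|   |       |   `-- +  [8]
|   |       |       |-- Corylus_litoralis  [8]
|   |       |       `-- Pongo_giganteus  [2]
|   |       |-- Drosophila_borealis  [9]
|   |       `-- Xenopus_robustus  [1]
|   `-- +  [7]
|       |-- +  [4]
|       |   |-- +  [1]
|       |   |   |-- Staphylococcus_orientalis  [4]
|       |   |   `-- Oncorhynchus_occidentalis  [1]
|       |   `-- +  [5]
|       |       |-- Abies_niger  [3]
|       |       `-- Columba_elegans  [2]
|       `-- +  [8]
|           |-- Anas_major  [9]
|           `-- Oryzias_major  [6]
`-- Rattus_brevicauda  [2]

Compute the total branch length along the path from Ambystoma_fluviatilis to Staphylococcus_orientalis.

38

The path runs Ambystoma_fluviatilis → … → MRCA → … → Staphylococcus_orientalis; the MRCA is the node subtending ((((Avena_viridis,Ambystoma_fluviatilis),Schizosaccharomyces_nanus),Culex_gracilis,((((Salmo_major,Prionailurus_robustus),Neofelis_nanus),(Corylus_litoralis,Pongo_giganteus)),Drosophila_borealis,Xenopus_robustus)),(((Staphylococcus_orientalis,Oncorhynchus_occidentalis),(Abies_niger,Columba_elegans)),(Anas_major,Oryzias_major))).
Branch lengths along that path: 6 + 3 + 6 + 7 + 7 + 4 + 1 + 4 = 38.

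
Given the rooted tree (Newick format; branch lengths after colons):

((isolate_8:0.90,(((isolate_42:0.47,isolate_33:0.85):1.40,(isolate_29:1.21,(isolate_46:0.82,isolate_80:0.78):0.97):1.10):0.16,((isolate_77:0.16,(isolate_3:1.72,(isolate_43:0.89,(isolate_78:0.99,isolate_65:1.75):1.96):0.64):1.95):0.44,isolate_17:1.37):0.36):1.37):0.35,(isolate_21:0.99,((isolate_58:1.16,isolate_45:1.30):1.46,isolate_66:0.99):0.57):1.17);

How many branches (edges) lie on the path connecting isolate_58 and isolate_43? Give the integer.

The MRCA of isolate_58 and isolate_43 is the root of the tree.
From isolate_58 up to that node: 4 branches. From isolate_43 up to the same node: 7 branches. Total: 4 + 7 = 11.

11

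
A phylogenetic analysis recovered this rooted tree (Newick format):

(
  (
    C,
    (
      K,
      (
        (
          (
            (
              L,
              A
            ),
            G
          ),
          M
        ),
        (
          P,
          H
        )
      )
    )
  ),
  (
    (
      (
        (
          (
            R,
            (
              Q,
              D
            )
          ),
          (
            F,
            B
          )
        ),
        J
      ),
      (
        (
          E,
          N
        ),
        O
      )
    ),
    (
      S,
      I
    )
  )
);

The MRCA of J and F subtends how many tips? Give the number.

6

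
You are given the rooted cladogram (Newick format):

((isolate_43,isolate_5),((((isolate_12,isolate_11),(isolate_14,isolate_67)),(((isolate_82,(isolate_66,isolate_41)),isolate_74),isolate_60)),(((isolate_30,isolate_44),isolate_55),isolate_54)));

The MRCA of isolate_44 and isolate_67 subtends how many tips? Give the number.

The MRCA of isolate_44 and isolate_67 is the node subtending ((((isolate_12,isolate_11),(isolate_14,isolate_67)),(((isolate_82,(isolate_66,isolate_41)),isolate_74),isolate_60)),(((isolate_30,isolate_44),isolate_55),isolate_54)).
That clade contains 13 terminal taxa: isolate_11, isolate_12, isolate_14, isolate_30, isolate_41, isolate_44, isolate_54, isolate_55, isolate_60, isolate_66, isolate_67, isolate_74, isolate_82.

13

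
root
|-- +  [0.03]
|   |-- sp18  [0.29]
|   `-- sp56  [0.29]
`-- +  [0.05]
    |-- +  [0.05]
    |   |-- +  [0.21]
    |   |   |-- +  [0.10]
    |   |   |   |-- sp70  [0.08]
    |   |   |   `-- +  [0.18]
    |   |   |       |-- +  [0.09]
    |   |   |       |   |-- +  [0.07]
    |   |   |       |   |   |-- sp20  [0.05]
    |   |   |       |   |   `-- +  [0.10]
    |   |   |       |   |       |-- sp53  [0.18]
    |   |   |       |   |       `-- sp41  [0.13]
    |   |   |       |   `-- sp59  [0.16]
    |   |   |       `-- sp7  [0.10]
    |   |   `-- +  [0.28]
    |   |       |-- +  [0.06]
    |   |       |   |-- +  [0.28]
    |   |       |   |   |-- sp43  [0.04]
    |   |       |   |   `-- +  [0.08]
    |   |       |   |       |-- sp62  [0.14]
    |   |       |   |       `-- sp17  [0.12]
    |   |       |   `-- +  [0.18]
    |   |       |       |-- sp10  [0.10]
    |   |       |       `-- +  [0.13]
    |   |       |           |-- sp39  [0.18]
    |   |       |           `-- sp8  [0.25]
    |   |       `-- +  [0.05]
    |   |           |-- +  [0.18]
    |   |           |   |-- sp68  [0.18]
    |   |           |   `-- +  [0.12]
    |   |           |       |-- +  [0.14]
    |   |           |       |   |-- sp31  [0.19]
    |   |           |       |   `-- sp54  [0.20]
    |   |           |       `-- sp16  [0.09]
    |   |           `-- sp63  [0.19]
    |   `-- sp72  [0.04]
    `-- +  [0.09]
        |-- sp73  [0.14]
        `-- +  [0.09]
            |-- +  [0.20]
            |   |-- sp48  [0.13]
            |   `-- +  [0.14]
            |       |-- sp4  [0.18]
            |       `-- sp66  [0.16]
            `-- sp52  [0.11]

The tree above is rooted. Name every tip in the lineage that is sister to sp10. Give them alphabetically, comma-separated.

sp10 attaches to the tree at the node subtending (sp10,(sp39,sp8)).
The other lineage descending from that same node — the sister group — is (sp39,sp8); its 2 tips in alphabetical order are the answer.

sp39, sp8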